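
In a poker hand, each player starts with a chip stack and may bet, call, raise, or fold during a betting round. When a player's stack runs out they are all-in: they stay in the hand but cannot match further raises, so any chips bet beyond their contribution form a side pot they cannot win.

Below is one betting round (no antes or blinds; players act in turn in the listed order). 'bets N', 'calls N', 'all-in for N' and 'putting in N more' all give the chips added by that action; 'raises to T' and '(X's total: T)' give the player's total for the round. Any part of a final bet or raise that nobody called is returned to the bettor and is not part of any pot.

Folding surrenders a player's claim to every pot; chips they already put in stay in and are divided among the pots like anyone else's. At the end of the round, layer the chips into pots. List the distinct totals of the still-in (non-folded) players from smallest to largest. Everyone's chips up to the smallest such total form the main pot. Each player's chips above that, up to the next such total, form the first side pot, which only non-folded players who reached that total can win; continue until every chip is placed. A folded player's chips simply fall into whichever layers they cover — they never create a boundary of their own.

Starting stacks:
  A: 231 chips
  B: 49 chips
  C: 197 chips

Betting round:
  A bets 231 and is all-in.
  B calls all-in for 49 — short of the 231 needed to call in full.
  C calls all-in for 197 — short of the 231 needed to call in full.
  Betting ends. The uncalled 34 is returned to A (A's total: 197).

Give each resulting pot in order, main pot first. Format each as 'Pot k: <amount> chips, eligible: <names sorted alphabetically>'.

Pot 1: 147 chips, eligible: A, B, C
Pot 2: 296 chips, eligible: A, C

Derivation:
Contributions (after 34 returned to A): A=197, B=49, C=197
Pot levels (distinct totals of non-folded players): 49, 197
Layer 1-49: 49 each from A, B, C = 49*3 = 147 chips; eligible A, B, C
Layer 50-197: 148 each from A, C = 148*2 = 296 chips; eligible A, C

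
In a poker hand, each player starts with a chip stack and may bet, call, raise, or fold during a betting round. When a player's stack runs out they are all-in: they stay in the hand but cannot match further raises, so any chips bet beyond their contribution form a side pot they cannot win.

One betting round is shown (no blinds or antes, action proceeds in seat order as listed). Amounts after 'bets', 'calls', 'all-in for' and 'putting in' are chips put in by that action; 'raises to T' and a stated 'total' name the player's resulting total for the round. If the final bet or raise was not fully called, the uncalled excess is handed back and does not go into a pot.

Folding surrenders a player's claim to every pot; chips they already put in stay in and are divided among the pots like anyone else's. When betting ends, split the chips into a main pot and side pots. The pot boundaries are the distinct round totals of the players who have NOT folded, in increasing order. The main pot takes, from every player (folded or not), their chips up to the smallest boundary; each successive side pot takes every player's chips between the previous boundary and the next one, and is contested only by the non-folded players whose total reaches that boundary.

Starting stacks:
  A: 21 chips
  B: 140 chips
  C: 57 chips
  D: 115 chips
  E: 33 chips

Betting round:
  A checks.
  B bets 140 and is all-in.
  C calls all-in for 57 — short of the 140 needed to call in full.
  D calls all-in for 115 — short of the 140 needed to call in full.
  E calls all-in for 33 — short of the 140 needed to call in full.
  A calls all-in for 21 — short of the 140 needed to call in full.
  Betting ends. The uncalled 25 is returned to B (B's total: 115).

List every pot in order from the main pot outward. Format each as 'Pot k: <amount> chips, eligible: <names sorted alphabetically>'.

Pot 1: 105 chips, eligible: A, B, C, D, E
Pot 2: 48 chips, eligible: B, C, D, E
Pot 3: 72 chips, eligible: B, C, D
Pot 4: 116 chips, eligible: B, D

Derivation:
Contributions (after 25 returned to B): A=21, B=115, C=57, D=115, E=33
Pot levels (distinct totals of non-folded players): 21, 33, 57, 115
Layer 1-21: 21 each from A, B, C, D, E = 21*5 = 105 chips; eligible A, B, C, D, E
Layer 22-33: 12 each from B, C, D, E = 12*4 = 48 chips; eligible B, C, D, E
Layer 34-57: 24 each from B, C, D = 24*3 = 72 chips; eligible B, C, D
Layer 58-115: 58 each from B, D = 58*2 = 116 chips; eligible B, D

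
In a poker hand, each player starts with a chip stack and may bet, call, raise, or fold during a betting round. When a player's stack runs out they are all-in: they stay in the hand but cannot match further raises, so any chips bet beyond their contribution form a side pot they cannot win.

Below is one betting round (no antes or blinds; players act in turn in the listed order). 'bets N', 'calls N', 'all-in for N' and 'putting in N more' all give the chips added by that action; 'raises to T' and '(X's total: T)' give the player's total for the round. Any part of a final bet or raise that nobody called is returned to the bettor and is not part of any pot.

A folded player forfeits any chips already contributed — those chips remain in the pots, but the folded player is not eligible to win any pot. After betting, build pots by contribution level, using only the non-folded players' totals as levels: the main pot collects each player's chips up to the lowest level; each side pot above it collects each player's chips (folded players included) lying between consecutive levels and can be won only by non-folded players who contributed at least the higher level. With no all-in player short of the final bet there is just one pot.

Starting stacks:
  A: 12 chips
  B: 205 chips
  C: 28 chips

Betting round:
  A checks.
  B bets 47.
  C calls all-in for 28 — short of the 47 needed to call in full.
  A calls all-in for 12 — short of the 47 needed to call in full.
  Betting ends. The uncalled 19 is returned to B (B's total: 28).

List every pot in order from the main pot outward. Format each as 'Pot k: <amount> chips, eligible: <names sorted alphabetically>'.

Pot 1: 36 chips, eligible: A, B, C
Pot 2: 32 chips, eligible: B, C

Derivation:
Contributions (after 19 returned to B): A=12, B=28, C=28
Pot levels (distinct totals of non-folded players): 12, 28
Layer 1-12: 12 each from A, B, C = 12*3 = 36 chips; eligible A, B, C
Layer 13-28: 16 each from B, C = 16*2 = 32 chips; eligible B, C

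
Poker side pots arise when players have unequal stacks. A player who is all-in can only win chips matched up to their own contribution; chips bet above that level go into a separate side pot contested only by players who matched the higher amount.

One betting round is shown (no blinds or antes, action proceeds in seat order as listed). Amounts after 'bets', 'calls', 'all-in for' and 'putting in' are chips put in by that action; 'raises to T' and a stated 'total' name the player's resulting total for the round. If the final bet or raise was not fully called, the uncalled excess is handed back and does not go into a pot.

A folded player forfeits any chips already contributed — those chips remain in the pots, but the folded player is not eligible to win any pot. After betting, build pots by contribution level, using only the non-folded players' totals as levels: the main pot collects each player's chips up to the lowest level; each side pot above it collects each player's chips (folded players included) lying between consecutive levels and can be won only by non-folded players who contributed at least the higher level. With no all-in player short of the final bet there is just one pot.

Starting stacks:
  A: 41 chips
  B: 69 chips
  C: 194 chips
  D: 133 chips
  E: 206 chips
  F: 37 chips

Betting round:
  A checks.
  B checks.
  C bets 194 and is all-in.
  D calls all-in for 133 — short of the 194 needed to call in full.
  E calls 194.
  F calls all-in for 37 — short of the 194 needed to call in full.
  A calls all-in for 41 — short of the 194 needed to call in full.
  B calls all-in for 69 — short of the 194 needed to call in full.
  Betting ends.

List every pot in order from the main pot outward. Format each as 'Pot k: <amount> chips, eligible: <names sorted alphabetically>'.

Pot 1: 222 chips, eligible: A, B, C, D, E, F
Pot 2: 20 chips, eligible: A, B, C, D, E
Pot 3: 112 chips, eligible: B, C, D, E
Pot 4: 192 chips, eligible: C, D, E
Pot 5: 122 chips, eligible: C, E

Derivation:
Contributions: A=41, B=69, C=194, D=133, E=194, F=37
Pot levels (distinct totals of non-folded players): 37, 41, 69, 133, 194
Layer 1-37: 37 each from A, B, C, D, E, F = 37*6 = 222 chips; eligible A, B, C, D, E, F
Layer 38-41: 4 each from A, B, C, D, E = 4*5 = 20 chips; eligible A, B, C, D, E
Layer 42-69: 28 each from B, C, D, E = 28*4 = 112 chips; eligible B, C, D, E
Layer 70-133: 64 each from C, D, E = 64*3 = 192 chips; eligible C, D, E
Layer 134-194: 61 each from C, E = 61*2 = 122 chips; eligible C, E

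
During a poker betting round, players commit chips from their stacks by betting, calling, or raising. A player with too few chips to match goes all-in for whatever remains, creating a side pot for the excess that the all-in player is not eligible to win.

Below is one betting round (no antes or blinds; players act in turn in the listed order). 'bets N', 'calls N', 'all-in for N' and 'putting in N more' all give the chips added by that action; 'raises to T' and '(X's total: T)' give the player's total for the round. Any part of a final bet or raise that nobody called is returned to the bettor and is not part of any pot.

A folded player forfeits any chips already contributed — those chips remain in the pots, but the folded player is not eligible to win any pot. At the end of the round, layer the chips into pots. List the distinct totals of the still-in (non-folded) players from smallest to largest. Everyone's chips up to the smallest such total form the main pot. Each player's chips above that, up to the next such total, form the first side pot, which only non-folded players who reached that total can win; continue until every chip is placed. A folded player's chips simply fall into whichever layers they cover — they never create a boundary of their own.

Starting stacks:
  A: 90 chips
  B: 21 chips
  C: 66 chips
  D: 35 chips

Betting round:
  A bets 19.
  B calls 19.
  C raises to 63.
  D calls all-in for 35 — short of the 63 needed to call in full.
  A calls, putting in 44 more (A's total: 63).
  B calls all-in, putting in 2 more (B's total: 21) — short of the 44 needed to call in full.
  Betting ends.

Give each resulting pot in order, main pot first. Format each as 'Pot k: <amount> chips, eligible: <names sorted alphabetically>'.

Contributions: A=63, B=21, C=63, D=35
Pot levels (distinct totals of non-folded players): 21, 35, 63
Layer 1-21: 21 each from A, B, C, D = 21*4 = 84 chips; eligible A, B, C, D
Layer 22-35: 14 each from A, C, D = 14*3 = 42 chips; eligible A, C, D
Layer 36-63: 28 each from A, C = 28*2 = 56 chips; eligible A, C

Pot 1: 84 chips, eligible: A, B, C, D
Pot 2: 42 chips, eligible: A, C, D
Pot 3: 56 chips, eligible: A, C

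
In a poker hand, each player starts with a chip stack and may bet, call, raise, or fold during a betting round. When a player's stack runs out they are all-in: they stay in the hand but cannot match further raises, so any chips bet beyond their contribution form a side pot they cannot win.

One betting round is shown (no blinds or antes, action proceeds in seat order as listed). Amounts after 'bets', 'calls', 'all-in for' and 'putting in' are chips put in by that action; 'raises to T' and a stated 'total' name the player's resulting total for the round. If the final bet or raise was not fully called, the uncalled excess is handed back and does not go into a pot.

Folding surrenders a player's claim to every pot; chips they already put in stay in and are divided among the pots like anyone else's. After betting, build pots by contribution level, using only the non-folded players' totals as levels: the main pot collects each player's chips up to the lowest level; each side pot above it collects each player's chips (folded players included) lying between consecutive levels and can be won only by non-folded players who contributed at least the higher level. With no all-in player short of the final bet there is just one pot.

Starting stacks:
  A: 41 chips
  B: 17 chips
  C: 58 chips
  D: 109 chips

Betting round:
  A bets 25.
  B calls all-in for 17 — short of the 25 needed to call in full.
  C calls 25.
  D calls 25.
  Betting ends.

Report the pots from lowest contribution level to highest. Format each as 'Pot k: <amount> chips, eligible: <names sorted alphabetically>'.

Pot 1: 68 chips, eligible: A, B, C, D
Pot 2: 24 chips, eligible: A, C, D

Derivation:
Contributions: A=25, B=17, C=25, D=25
Pot levels (distinct totals of non-folded players): 17, 25
Layer 1-17: 17 each from A, B, C, D = 17*4 = 68 chips; eligible A, B, C, D
Layer 18-25: 8 each from A, C, D = 8*3 = 24 chips; eligible A, C, D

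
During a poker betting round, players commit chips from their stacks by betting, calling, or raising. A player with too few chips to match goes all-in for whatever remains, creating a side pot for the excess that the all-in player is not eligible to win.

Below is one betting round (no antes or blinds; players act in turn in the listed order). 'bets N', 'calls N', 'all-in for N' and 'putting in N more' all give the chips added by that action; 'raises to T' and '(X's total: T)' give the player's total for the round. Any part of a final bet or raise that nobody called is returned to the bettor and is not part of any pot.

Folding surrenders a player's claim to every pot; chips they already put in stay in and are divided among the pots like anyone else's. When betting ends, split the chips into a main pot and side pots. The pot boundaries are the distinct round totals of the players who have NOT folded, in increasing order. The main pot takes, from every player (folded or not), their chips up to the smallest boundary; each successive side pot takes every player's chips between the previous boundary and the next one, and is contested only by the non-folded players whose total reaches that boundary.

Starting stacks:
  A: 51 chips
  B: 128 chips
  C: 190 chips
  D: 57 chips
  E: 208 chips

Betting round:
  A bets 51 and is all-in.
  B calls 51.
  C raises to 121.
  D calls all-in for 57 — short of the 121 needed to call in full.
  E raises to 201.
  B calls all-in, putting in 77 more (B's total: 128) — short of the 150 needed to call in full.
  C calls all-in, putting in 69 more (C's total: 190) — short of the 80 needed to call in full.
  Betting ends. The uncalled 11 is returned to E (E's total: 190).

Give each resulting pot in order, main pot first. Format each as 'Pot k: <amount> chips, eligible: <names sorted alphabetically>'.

Pot 1: 255 chips, eligible: A, B, C, D, E
Pot 2: 24 chips, eligible: B, C, D, E
Pot 3: 213 chips, eligible: B, C, E
Pot 4: 124 chips, eligible: C, E

Derivation:
Contributions (after 11 returned to E): A=51, B=128, C=190, D=57, E=190
Pot levels (distinct totals of non-folded players): 51, 57, 128, 190
Layer 1-51: 51 each from A, B, C, D, E = 51*5 = 255 chips; eligible A, B, C, D, E
Layer 52-57: 6 each from B, C, D, E = 6*4 = 24 chips; eligible B, C, D, E
Layer 58-128: 71 each from B, C, E = 71*3 = 213 chips; eligible B, C, E
Layer 129-190: 62 each from C, E = 62*2 = 124 chips; eligible C, E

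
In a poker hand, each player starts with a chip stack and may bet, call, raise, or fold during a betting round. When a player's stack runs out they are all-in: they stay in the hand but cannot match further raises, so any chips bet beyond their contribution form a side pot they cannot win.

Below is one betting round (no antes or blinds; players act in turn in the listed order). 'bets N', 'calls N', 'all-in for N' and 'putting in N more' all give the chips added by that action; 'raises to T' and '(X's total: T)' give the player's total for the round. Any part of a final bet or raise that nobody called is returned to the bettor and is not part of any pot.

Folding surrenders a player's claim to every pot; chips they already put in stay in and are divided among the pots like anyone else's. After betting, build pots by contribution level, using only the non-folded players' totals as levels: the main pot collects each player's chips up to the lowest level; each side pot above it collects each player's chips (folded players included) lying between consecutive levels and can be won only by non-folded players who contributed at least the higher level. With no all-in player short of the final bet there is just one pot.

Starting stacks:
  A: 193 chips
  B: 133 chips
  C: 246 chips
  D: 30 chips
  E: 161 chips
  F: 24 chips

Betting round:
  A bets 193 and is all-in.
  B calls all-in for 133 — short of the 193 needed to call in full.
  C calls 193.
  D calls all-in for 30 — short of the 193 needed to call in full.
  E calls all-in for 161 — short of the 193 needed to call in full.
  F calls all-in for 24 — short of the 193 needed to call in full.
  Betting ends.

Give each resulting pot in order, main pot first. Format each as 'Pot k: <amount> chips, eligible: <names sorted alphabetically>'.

Contributions: A=193, B=133, C=193, D=30, E=161, F=24
Pot levels (distinct totals of non-folded players): 24, 30, 133, 161, 193
Layer 1-24: 24 each from A, B, C, D, E, F = 24*6 = 144 chips; eligible A, B, C, D, E, F
Layer 25-30: 6 each from A, B, C, D, E = 6*5 = 30 chips; eligible A, B, C, D, E
Layer 31-133: 103 each from A, B, C, E = 103*4 = 412 chips; eligible A, B, C, E
Layer 134-161: 28 each from A, C, E = 28*3 = 84 chips; eligible A, C, E
Layer 162-193: 32 each from A, C = 32*2 = 64 chips; eligible A, C

Pot 1: 144 chips, eligible: A, B, C, D, E, F
Pot 2: 30 chips, eligible: A, B, C, D, E
Pot 3: 412 chips, eligible: A, B, C, E
Pot 4: 84 chips, eligible: A, C, E
Pot 5: 64 chips, eligible: A, C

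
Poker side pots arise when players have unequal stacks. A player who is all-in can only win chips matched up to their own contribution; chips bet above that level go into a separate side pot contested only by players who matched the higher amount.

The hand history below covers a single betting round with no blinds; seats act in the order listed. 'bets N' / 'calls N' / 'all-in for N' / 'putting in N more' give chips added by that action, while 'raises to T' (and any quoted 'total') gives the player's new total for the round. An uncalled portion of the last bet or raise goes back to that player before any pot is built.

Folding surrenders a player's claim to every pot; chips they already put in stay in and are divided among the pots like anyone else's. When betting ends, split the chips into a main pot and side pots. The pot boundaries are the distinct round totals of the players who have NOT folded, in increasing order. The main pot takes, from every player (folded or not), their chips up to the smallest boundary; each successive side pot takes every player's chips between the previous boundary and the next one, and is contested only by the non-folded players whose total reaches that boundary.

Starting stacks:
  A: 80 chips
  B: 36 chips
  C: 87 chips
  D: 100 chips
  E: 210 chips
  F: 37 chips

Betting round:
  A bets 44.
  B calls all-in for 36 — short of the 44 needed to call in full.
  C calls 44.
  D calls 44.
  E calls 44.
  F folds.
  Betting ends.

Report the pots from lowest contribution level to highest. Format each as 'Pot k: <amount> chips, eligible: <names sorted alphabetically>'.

Contributions: A=44, B=36, C=44, D=44, E=44
Folded: F
Pot levels (distinct totals of non-folded players): 36, 44
Layer 1-36: 36 each from A, B, C, D, E = 36*5 = 180 chips; eligible A, B, C, D, E
Layer 37-44: 8 each from A, C, D, E = 8*4 = 32 chips; eligible A, C, D, E

Pot 1: 180 chips, eligible: A, B, C, D, E
Pot 2: 32 chips, eligible: A, C, D, E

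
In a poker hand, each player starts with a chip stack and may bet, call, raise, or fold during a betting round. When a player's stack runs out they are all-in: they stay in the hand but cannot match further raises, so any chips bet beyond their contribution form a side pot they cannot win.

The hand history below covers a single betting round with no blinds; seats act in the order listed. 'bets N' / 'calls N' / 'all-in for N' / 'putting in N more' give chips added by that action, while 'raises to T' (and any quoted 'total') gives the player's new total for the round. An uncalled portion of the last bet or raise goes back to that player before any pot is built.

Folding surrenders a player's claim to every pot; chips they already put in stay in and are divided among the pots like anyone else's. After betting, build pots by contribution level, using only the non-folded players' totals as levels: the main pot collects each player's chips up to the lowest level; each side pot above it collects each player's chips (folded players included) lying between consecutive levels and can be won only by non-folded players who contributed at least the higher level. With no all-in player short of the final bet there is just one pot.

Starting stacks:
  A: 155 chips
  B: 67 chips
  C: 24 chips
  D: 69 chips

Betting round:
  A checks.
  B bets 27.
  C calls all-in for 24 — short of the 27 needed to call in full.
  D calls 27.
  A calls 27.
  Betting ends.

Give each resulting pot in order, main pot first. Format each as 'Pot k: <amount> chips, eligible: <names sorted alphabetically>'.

Pot 1: 96 chips, eligible: A, B, C, D
Pot 2: 9 chips, eligible: A, B, D

Derivation:
Contributions: A=27, B=27, C=24, D=27
Pot levels (distinct totals of non-folded players): 24, 27
Layer 1-24: 24 each from A, B, C, D = 24*4 = 96 chips; eligible A, B, C, D
Layer 25-27: 3 each from A, B, D = 3*3 = 9 chips; eligible A, B, D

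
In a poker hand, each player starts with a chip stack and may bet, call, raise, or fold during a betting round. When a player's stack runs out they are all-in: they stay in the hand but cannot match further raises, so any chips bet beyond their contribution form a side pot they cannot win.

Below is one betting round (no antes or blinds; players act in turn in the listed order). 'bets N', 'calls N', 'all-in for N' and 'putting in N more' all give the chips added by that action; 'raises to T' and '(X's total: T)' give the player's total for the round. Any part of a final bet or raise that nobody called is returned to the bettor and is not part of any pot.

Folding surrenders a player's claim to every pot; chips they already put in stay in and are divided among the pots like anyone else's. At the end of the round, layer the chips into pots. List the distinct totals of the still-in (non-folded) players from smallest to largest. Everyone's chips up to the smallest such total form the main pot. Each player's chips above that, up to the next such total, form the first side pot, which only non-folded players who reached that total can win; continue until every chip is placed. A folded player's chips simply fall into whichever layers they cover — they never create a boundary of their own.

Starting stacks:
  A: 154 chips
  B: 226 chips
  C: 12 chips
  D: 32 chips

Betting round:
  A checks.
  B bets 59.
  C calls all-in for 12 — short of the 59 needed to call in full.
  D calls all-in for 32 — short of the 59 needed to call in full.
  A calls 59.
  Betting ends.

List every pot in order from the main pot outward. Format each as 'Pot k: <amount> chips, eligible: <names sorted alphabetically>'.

Contributions: A=59, B=59, C=12, D=32
Pot levels (distinct totals of non-folded players): 12, 32, 59
Layer 1-12: 12 each from A, B, C, D = 12*4 = 48 chips; eligible A, B, C, D
Layer 13-32: 20 each from A, B, D = 20*3 = 60 chips; eligible A, B, D
Layer 33-59: 27 each from A, B = 27*2 = 54 chips; eligible A, B

Pot 1: 48 chips, eligible: A, B, C, D
Pot 2: 60 chips, eligible: A, B, D
Pot 3: 54 chips, eligible: A, B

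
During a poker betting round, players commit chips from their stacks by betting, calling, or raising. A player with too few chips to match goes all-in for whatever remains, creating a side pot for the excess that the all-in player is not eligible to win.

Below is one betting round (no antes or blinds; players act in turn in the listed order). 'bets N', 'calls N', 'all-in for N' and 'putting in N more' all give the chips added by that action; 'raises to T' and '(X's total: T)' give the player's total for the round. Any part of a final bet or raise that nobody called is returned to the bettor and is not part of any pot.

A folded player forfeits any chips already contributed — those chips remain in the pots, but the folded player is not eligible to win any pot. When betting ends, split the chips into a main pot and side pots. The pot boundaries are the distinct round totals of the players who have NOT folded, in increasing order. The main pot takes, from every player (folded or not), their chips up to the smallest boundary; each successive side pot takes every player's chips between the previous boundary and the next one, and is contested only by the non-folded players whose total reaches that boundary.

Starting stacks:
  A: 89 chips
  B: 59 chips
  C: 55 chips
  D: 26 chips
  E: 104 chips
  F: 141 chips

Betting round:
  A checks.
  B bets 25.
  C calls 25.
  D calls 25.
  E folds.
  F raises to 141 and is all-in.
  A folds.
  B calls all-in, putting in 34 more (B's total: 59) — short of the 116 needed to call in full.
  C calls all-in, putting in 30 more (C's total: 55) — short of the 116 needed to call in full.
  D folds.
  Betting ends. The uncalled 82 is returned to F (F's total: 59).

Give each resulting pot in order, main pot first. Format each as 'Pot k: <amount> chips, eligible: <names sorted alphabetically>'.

Pot 1: 190 chips, eligible: B, C, F
Pot 2: 8 chips, eligible: B, F

Derivation:
Contributions (after 82 returned to F): B=59, C=55, D=25, F=59
Folded: A, D, E
Pot levels (distinct totals of non-folded players): 55, 59
Layer 1-55: B 55 + C 55 + D 25 + F 55 = 190 chips; eligible B, C, F
Layer 56-59: 4 each from B, F = 4*2 = 8 chips; eligible B, F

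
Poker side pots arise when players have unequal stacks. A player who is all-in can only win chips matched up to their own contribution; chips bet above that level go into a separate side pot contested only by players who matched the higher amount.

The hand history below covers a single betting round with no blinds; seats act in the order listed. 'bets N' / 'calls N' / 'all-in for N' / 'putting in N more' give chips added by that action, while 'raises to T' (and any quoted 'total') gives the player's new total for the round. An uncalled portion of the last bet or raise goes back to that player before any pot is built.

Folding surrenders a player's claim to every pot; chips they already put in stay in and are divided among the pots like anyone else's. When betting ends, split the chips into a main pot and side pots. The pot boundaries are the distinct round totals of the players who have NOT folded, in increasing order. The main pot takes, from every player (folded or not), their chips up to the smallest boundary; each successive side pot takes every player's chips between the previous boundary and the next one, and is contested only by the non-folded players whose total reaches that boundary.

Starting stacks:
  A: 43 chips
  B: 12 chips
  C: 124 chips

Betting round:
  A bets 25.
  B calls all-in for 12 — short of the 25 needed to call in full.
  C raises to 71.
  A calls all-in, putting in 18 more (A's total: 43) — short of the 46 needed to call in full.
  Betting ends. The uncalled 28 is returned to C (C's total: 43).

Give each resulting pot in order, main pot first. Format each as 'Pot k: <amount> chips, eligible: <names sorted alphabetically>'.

Pot 1: 36 chips, eligible: A, B, C
Pot 2: 62 chips, eligible: A, C

Derivation:
Contributions (after 28 returned to C): A=43, B=12, C=43
Pot levels (distinct totals of non-folded players): 12, 43
Layer 1-12: 12 each from A, B, C = 12*3 = 36 chips; eligible A, B, C
Layer 13-43: 31 each from A, C = 31*2 = 62 chips; eligible A, C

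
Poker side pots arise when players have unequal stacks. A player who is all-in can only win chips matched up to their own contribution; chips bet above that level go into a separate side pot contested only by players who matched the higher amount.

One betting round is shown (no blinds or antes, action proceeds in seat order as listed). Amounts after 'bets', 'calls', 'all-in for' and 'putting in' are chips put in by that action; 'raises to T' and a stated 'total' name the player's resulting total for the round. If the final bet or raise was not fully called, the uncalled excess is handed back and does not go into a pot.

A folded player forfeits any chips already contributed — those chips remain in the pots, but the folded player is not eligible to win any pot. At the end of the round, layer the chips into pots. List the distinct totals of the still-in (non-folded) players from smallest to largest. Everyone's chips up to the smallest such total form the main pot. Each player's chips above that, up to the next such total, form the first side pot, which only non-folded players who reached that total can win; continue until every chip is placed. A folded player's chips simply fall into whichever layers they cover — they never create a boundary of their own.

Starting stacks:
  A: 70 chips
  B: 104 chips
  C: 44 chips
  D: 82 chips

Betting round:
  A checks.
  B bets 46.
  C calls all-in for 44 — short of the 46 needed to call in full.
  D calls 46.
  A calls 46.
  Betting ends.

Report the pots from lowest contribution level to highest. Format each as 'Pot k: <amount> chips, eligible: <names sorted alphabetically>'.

Contributions: A=46, B=46, C=44, D=46
Pot levels (distinct totals of non-folded players): 44, 46
Layer 1-44: 44 each from A, B, C, D = 44*4 = 176 chips; eligible A, B, C, D
Layer 45-46: 2 each from A, B, D = 2*3 = 6 chips; eligible A, B, D

Pot 1: 176 chips, eligible: A, B, C, D
Pot 2: 6 chips, eligible: A, B, D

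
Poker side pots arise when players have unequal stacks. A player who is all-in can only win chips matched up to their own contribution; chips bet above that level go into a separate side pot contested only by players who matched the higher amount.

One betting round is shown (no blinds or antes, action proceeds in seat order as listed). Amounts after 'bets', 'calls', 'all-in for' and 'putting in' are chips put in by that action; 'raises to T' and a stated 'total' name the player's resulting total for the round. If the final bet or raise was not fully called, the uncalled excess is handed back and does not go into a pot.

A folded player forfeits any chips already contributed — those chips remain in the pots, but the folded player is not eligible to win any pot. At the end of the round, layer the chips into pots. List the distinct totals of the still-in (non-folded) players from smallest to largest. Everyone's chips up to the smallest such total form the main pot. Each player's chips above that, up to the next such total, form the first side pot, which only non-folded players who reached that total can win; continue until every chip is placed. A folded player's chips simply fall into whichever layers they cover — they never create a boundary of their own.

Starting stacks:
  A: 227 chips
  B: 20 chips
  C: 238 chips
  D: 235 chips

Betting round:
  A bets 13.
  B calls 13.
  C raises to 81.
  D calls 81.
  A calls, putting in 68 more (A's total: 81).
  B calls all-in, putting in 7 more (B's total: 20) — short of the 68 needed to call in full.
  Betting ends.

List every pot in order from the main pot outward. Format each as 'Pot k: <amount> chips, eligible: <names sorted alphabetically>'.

Contributions: A=81, B=20, C=81, D=81
Pot levels (distinct totals of non-folded players): 20, 81
Layer 1-20: 20 each from A, B, C, D = 20*4 = 80 chips; eligible A, B, C, D
Layer 21-81: 61 each from A, C, D = 61*3 = 183 chips; eligible A, C, D

Pot 1: 80 chips, eligible: A, B, C, D
Pot 2: 183 chips, eligible: A, C, D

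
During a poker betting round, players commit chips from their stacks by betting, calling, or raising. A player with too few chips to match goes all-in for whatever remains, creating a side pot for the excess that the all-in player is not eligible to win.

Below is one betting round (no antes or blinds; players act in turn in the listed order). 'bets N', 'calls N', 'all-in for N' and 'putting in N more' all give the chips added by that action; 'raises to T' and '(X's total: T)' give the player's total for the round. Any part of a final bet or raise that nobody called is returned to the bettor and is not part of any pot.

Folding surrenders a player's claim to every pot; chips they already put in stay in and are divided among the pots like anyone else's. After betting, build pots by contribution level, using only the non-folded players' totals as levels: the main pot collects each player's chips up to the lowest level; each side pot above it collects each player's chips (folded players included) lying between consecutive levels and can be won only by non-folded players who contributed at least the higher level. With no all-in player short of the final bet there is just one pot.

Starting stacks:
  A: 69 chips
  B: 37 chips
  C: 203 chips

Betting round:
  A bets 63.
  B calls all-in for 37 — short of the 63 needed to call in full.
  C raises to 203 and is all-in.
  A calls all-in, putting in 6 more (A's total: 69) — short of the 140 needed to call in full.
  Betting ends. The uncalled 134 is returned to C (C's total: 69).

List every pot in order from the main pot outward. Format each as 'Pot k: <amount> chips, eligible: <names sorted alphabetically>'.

Pot 1: 111 chips, eligible: A, B, C
Pot 2: 64 chips, eligible: A, C

Derivation:
Contributions (after 134 returned to C): A=69, B=37, C=69
Pot levels (distinct totals of non-folded players): 37, 69
Layer 1-37: 37 each from A, B, C = 37*3 = 111 chips; eligible A, B, C
Layer 38-69: 32 each from A, C = 32*2 = 64 chips; eligible A, C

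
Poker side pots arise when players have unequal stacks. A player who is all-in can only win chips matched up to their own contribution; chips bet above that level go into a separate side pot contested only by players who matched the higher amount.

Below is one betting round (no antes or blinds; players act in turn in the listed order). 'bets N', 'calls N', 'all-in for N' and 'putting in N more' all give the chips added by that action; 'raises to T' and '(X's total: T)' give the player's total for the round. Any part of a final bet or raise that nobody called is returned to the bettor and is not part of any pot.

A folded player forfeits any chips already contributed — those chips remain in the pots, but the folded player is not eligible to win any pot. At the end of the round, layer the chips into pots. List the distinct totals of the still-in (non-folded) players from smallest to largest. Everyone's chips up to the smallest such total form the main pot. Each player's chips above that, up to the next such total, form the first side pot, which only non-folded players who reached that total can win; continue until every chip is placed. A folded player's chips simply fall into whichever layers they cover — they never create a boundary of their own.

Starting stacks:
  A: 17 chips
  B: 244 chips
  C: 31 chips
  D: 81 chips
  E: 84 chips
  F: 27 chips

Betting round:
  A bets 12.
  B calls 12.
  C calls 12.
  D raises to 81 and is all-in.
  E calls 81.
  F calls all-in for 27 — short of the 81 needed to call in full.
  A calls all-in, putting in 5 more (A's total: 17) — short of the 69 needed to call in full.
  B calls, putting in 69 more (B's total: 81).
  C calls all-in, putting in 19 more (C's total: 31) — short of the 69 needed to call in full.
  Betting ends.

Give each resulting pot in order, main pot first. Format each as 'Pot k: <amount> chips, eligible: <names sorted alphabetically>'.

Pot 1: 102 chips, eligible: A, B, C, D, E, F
Pot 2: 50 chips, eligible: B, C, D, E, F
Pot 3: 16 chips, eligible: B, C, D, E
Pot 4: 150 chips, eligible: B, D, E

Derivation:
Contributions: A=17, B=81, C=31, D=81, E=81, F=27
Pot levels (distinct totals of non-folded players): 17, 27, 31, 81
Layer 1-17: 17 each from A, B, C, D, E, F = 17*6 = 102 chips; eligible A, B, C, D, E, F
Layer 18-27: 10 each from B, C, D, E, F = 10*5 = 50 chips; eligible B, C, D, E, F
Layer 28-31: 4 each from B, C, D, E = 4*4 = 16 chips; eligible B, C, D, E
Layer 32-81: 50 each from B, D, E = 50*3 = 150 chips; eligible B, D, E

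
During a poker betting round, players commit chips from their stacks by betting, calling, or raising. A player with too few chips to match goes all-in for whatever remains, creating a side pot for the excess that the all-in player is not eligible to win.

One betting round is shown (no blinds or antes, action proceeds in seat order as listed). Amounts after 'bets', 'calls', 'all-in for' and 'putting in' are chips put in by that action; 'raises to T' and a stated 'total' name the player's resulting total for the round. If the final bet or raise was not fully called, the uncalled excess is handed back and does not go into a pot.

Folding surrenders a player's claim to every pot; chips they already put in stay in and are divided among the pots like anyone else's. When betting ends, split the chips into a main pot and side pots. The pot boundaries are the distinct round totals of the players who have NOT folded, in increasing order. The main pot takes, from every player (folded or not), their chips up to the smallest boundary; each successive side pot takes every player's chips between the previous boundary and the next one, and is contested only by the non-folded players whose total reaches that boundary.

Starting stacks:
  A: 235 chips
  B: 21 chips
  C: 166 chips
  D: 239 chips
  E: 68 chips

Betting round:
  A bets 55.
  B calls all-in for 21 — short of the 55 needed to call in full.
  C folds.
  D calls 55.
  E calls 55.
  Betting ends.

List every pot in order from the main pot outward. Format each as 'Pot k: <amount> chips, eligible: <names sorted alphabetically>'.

Pot 1: 84 chips, eligible: A, B, D, E
Pot 2: 102 chips, eligible: A, D, E

Derivation:
Contributions: A=55, B=21, D=55, E=55
Folded: C
Pot levels (distinct totals of non-folded players): 21, 55
Layer 1-21: 21 each from A, B, D, E = 21*4 = 84 chips; eligible A, B, D, E
Layer 22-55: 34 each from A, D, E = 34*3 = 102 chips; eligible A, D, E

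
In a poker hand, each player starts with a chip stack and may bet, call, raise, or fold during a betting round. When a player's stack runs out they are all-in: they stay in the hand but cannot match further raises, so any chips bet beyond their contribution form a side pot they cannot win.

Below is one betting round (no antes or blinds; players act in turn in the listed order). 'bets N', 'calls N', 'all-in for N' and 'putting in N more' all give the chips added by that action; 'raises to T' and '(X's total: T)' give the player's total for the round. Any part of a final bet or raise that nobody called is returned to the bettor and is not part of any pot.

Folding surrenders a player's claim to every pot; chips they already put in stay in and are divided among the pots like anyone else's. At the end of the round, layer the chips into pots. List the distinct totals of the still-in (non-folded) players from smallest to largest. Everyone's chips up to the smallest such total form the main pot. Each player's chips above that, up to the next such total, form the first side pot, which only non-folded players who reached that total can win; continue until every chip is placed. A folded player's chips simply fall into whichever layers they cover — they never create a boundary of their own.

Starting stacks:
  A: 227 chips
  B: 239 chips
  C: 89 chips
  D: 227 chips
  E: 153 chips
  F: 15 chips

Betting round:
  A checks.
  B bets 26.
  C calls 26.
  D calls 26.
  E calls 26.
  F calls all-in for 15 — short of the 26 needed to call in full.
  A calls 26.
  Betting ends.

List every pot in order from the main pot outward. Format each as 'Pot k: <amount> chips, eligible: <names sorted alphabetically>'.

Contributions: A=26, B=26, C=26, D=26, E=26, F=15
Pot levels (distinct totals of non-folded players): 15, 26
Layer 1-15: 15 each from A, B, C, D, E, F = 15*6 = 90 chips; eligible A, B, C, D, E, F
Layer 16-26: 11 each from A, B, C, D, E = 11*5 = 55 chips; eligible A, B, C, D, E

Pot 1: 90 chips, eligible: A, B, C, D, E, F
Pot 2: 55 chips, eligible: A, B, C, D, E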